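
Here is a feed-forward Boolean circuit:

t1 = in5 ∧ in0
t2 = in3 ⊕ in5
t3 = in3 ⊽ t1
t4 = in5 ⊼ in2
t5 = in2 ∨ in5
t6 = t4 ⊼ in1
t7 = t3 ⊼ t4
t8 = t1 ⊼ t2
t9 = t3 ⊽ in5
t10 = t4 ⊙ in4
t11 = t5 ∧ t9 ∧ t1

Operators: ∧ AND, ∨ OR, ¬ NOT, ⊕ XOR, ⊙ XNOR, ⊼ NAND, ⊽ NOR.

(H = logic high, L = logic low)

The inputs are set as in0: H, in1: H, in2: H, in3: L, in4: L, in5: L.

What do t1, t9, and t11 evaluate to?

t1 = L; t9 = L; t11 = L

t1 = in5 AND in0 = L AND H = L
t3 = in3 NOR t1 = L NOR L = H
t5 = in2 OR in5 = H OR L = H
t9 = t3 NOR in5 = H NOR L = L
t11 = t5 AND t9 AND t1 = H AND L AND L = L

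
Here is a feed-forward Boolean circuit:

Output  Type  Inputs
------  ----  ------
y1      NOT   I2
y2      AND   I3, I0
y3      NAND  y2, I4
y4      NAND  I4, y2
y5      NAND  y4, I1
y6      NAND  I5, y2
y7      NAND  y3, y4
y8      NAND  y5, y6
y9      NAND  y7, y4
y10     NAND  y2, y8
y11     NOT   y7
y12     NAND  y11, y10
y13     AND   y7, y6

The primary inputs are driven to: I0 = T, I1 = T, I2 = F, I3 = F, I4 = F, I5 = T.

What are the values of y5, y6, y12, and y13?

y5 = F, y6 = T, y12 = F, y13 = F

y2 = I3 AND I0 = F AND T = F
y3 = y2 NAND I4 = F NAND F = T
y4 = I4 NAND y2 = F NAND F = T
y5 = y4 NAND I1 = T NAND T = F
y6 = I5 NAND y2 = T NAND F = T
y7 = y3 NAND y4 = T NAND T = F
y8 = y5 NAND y6 = F NAND T = T
y10 = y2 NAND y8 = F NAND T = T
y11 = NOT y7 = NOT F = T
y12 = y11 NAND y10 = T NAND T = F
y13 = y7 AND y6 = F AND T = F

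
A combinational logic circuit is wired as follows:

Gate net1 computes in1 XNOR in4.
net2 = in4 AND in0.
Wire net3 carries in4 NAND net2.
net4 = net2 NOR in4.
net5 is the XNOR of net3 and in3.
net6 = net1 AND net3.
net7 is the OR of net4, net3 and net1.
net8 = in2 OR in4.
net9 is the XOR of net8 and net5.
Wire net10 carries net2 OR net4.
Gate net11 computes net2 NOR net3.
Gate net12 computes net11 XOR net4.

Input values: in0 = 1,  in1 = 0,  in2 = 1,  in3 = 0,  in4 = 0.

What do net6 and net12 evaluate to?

net1 = in1 XNOR in4 = 0 XNOR 0 = 1
net2 = in4 AND in0 = 0 AND 1 = 0
net3 = in4 NAND net2 = 0 NAND 0 = 1
net4 = net2 NOR in4 = 0 NOR 0 = 1
net6 = net1 AND net3 = 1 AND 1 = 1
net11 = net2 NOR net3 = 0 NOR 1 = 0
net12 = net11 XOR net4 = 0 XOR 1 = 1

net6 = 1; net12 = 1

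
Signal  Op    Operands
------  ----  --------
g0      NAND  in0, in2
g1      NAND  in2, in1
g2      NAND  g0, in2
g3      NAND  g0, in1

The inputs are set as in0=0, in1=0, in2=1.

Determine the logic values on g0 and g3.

g0 = 1  g3 = 1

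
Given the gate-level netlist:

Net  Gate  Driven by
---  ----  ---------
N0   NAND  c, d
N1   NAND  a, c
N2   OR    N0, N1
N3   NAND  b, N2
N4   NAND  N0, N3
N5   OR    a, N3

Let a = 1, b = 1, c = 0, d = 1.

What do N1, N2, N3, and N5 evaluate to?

N0 = c NAND d = 0 NAND 1 = 1
N1 = a NAND c = 1 NAND 0 = 1
N2 = N0 OR N1 = 1 OR 1 = 1
N3 = b NAND N2 = 1 NAND 1 = 0
N5 = a OR N3 = 1 OR 0 = 1

N1 = 1, N2 = 1, N3 = 0, N5 = 1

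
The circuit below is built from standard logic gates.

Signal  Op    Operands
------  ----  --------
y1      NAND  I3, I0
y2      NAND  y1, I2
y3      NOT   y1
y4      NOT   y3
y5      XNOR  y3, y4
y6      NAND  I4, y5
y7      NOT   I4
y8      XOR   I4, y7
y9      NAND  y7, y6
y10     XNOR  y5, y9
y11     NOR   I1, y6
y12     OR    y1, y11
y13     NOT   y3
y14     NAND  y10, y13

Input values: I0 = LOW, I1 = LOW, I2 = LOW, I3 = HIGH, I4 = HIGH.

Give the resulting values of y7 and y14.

y1 = I3 NAND I0 = HIGH NAND LOW = HIGH
y3 = NOT y1 = NOT HIGH = LOW
y4 = NOT y3 = NOT LOW = HIGH
y5 = y3 XNOR y4 = LOW XNOR HIGH = LOW
y6 = I4 NAND y5 = HIGH NAND LOW = HIGH
y7 = NOT I4 = NOT HIGH = LOW
y9 = y7 NAND y6 = LOW NAND HIGH = HIGH
y10 = y5 XNOR y9 = LOW XNOR HIGH = LOW
y13 = NOT y3 = NOT LOW = HIGH
y14 = y10 NAND y13 = LOW NAND HIGH = HIGH

y7 = LOW; y14 = HIGH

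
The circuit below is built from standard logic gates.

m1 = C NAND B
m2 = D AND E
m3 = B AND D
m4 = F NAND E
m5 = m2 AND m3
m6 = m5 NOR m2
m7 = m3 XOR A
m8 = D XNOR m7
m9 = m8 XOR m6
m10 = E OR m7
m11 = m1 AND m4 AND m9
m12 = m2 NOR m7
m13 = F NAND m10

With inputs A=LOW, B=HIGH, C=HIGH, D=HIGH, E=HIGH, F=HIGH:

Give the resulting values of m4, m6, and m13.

m4 = LOW, m6 = LOW, m13 = LOW

m2 = D AND E = HIGH AND HIGH = HIGH
m3 = B AND D = HIGH AND HIGH = HIGH
m4 = F NAND E = HIGH NAND HIGH = LOW
m5 = m2 AND m3 = HIGH AND HIGH = HIGH
m6 = m5 NOR m2 = HIGH NOR HIGH = LOW
m7 = m3 XOR A = HIGH XOR LOW = HIGH
m10 = E OR m7 = HIGH OR HIGH = HIGH
m13 = F NAND m10 = HIGH NAND HIGH = LOW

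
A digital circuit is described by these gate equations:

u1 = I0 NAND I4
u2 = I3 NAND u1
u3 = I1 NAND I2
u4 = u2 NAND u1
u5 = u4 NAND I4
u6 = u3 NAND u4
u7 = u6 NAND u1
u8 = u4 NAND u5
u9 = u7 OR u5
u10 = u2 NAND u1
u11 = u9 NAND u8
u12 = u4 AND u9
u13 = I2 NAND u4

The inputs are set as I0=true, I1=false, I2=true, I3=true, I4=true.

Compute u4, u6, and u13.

u1 = I0 NAND I4 = true NAND true = false
u2 = I3 NAND u1 = true NAND false = true
u3 = I1 NAND I2 = false NAND true = true
u4 = u2 NAND u1 = true NAND false = true
u6 = u3 NAND u4 = true NAND true = false
u13 = I2 NAND u4 = true NAND true = false

u4 = true, u6 = false, u13 = false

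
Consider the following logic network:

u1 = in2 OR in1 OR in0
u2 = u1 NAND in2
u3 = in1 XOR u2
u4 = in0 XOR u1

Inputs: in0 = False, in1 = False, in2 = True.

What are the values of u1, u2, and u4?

u1 = True; u2 = False; u4 = True

u1 = in2 OR in1 OR in0 = True OR False OR False = True
u2 = u1 NAND in2 = True NAND True = False
u4 = in0 XOR u1 = False XOR True = True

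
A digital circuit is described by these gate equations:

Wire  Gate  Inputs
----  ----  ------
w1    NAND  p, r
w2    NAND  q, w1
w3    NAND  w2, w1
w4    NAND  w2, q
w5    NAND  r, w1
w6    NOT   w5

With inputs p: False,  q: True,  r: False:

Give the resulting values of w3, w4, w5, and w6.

w1 = p NAND r = False NAND False = True
w2 = q NAND w1 = True NAND True = False
w3 = w2 NAND w1 = False NAND True = True
w4 = w2 NAND q = False NAND True = True
w5 = r NAND w1 = False NAND True = True
w6 = NOT w5 = NOT True = False

w3 = True, w4 = True, w5 = True, w6 = False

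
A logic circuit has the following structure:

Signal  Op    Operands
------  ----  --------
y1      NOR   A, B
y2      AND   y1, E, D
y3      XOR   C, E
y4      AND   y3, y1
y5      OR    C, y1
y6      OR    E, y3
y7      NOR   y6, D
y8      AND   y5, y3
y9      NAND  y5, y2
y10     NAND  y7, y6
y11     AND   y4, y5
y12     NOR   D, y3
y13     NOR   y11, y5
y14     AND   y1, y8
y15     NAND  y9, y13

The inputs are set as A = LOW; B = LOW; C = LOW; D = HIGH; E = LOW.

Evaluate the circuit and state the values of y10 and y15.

y1 = A NOR B = LOW NOR LOW = HIGH
y2 = y1 AND E AND D = HIGH AND LOW AND HIGH = LOW
y3 = C XOR E = LOW XOR LOW = LOW
y4 = y3 AND y1 = LOW AND HIGH = LOW
y5 = C OR y1 = LOW OR HIGH = HIGH
y6 = E OR y3 = LOW OR LOW = LOW
y7 = y6 NOR D = LOW NOR HIGH = LOW
y9 = y5 NAND y2 = HIGH NAND LOW = HIGH
y10 = y7 NAND y6 = LOW NAND LOW = HIGH
y11 = y4 AND y5 = LOW AND HIGH = LOW
y13 = y11 NOR y5 = LOW NOR HIGH = LOW
y15 = y9 NAND y13 = HIGH NAND LOW = HIGH

y10 = HIGH, y15 = HIGH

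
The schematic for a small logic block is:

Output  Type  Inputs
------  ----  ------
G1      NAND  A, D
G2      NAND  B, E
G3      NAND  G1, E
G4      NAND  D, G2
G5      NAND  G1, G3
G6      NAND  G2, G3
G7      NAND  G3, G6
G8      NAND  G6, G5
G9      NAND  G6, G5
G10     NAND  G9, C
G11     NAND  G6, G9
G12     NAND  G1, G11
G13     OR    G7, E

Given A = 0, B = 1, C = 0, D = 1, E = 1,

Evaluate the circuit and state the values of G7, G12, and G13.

G7 = 1  G12 = 0  G13 = 1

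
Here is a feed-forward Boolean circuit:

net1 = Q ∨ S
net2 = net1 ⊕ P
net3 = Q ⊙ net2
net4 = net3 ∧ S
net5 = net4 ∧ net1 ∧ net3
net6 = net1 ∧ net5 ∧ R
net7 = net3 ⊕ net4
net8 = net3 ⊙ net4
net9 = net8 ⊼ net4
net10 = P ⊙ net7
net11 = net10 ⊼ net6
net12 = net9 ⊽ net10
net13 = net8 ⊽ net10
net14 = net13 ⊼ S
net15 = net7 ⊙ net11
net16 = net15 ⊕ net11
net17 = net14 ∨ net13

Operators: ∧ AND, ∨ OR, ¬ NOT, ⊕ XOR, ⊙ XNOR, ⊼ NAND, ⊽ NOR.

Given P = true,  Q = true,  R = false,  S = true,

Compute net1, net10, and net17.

net1 = Q OR S = true OR true = true
net2 = net1 XOR P = true XOR true = false
net3 = Q XNOR net2 = true XNOR false = false
net4 = net3 AND S = false AND true = false
net7 = net3 XOR net4 = false XOR false = false
net8 = net3 XNOR net4 = false XNOR false = true
net10 = P XNOR net7 = true XNOR false = false
net13 = net8 NOR net10 = true NOR false = false
net14 = net13 NAND S = false NAND true = true
net17 = net14 OR net13 = true OR false = true

net1 = true  net10 = false  net17 = true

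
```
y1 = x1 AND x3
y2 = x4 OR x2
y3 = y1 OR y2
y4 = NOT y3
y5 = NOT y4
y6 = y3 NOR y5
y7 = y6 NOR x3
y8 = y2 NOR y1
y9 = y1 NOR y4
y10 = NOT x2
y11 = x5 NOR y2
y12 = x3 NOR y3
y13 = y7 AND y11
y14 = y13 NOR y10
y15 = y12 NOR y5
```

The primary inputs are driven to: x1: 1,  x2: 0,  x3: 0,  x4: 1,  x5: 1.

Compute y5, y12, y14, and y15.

y5 = 1; y12 = 0; y14 = 0; y15 = 0

y1 = x1 AND x3 = 1 AND 0 = 0
y2 = x4 OR x2 = 1 OR 0 = 1
y3 = y1 OR y2 = 0 OR 1 = 1
y4 = NOT y3 = NOT 1 = 0
y5 = NOT y4 = NOT 0 = 1
y6 = y3 NOR y5 = 1 NOR 1 = 0
y7 = y6 NOR x3 = 0 NOR 0 = 1
y10 = NOT x2 = NOT 0 = 1
y11 = x5 NOR y2 = 1 NOR 1 = 0
y12 = x3 NOR y3 = 0 NOR 1 = 0
y13 = y7 AND y11 = 1 AND 0 = 0
y14 = y13 NOR y10 = 0 NOR 1 = 0
y15 = y12 NOR y5 = 0 NOR 1 = 0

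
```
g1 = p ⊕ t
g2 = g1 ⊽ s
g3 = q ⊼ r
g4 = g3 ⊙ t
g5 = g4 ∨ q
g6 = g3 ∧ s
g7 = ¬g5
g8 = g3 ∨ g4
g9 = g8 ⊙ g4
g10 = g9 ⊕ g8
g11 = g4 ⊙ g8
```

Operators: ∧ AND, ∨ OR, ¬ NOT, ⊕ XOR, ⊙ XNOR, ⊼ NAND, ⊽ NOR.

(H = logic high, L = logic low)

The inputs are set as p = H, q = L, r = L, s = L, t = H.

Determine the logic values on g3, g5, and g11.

g3 = H, g5 = H, g11 = H

g3 = q NAND r = L NAND L = H
g4 = g3 XNOR t = H XNOR H = H
g5 = g4 OR q = H OR L = H
g8 = g3 OR g4 = H OR H = H
g11 = g4 XNOR g8 = H XNOR H = H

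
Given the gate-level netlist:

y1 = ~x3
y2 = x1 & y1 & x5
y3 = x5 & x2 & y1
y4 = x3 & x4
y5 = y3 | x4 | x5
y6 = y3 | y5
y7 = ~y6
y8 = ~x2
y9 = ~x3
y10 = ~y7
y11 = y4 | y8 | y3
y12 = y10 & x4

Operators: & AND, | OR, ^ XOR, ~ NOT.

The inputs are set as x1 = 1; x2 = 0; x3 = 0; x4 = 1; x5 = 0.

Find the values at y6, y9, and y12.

y1 = NOT x3 = NOT 0 = 1
y3 = x5 AND x2 AND y1 = 0 AND 0 AND 1 = 0
y5 = y3 OR x4 OR x5 = 0 OR 1 OR 0 = 1
y6 = y3 OR y5 = 0 OR 1 = 1
y7 = NOT y6 = NOT 1 = 0
y9 = NOT x3 = NOT 0 = 1
y10 = NOT y7 = NOT 0 = 1
y12 = y10 AND x4 = 1 AND 1 = 1

y6 = 1, y9 = 1, y12 = 1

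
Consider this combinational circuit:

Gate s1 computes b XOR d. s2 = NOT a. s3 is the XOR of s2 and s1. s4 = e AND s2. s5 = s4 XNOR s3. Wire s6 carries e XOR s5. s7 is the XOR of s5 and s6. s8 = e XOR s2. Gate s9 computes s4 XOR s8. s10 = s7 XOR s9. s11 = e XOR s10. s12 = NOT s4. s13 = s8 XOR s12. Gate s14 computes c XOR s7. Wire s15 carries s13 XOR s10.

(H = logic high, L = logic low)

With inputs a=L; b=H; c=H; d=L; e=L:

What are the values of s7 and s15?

s1 = b XOR d = H XOR L = H
s2 = NOT a = NOT L = H
s3 = s2 XOR s1 = H XOR H = L
s4 = e AND s2 = L AND H = L
s5 = s4 XNOR s3 = L XNOR L = H
s6 = e XOR s5 = L XOR H = H
s7 = s5 XOR s6 = H XOR H = L
s8 = e XOR s2 = L XOR H = H
s9 = s4 XOR s8 = L XOR H = H
s10 = s7 XOR s9 = L XOR H = H
s12 = NOT s4 = NOT L = H
s13 = s8 XOR s12 = H XOR H = L
s15 = s13 XOR s10 = L XOR H = H

s7 = L, s15 = H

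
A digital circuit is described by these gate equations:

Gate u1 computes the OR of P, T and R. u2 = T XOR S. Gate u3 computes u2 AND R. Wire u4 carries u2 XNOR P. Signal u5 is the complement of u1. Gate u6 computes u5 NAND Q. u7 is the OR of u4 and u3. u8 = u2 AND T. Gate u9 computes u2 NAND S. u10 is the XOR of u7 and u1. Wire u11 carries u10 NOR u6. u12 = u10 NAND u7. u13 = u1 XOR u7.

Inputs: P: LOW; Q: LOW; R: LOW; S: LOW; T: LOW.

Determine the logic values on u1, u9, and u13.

u1 = LOW; u9 = HIGH; u13 = HIGH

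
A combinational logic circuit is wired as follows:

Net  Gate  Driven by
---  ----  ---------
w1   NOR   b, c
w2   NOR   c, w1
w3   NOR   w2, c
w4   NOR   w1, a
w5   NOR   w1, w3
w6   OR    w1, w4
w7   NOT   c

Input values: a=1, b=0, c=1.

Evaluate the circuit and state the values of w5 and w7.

w1 = b NOR c = 0 NOR 1 = 0
w2 = c NOR w1 = 1 NOR 0 = 0
w3 = w2 NOR c = 0 NOR 1 = 0
w5 = w1 NOR w3 = 0 NOR 0 = 1
w7 = NOT c = NOT 1 = 0

w5 = 1, w7 = 0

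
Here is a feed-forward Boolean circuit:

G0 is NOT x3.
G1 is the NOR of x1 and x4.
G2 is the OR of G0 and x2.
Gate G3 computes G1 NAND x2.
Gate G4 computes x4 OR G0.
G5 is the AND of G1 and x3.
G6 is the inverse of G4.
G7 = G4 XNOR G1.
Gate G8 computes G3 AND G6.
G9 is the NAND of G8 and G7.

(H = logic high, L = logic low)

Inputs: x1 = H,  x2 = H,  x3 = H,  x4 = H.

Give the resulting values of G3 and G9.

G0 = NOT x3 = NOT H = L
G1 = x1 NOR x4 = H NOR H = L
G3 = G1 NAND x2 = L NAND H = H
G4 = x4 OR G0 = H OR L = H
G6 = NOT G4 = NOT H = L
G7 = G4 XNOR G1 = H XNOR L = L
G8 = G3 AND G6 = H AND L = L
G9 = G8 NAND G7 = L NAND L = H

G3 = H  G9 = H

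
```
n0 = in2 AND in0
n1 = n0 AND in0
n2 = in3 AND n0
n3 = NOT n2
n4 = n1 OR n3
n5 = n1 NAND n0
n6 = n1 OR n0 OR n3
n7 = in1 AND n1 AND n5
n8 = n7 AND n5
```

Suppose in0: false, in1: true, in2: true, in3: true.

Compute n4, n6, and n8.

n4 = true  n6 = true  n8 = false

n0 = in2 AND in0 = true AND false = false
n1 = n0 AND in0 = false AND false = false
n2 = in3 AND n0 = true AND false = false
n3 = NOT n2 = NOT false = true
n4 = n1 OR n3 = false OR true = true
n5 = n1 NAND n0 = false NAND false = true
n6 = n1 OR n0 OR n3 = false OR false OR true = true
n7 = in1 AND n1 AND n5 = true AND false AND true = false
n8 = n7 AND n5 = false AND true = false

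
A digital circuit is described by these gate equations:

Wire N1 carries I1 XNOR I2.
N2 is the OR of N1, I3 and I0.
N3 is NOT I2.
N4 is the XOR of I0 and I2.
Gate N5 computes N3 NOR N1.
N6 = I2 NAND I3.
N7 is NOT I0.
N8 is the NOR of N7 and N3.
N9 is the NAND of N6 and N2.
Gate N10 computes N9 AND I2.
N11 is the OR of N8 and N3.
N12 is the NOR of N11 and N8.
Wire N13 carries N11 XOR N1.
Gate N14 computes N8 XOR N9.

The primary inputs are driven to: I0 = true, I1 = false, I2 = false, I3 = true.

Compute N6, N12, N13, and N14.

N1 = I1 XNOR I2 = false XNOR false = true
N2 = N1 OR I3 OR I0 = true OR true OR true = true
N3 = NOT I2 = NOT false = true
N6 = I2 NAND I3 = false NAND true = true
N7 = NOT I0 = NOT true = false
N8 = N7 NOR N3 = false NOR true = false
N9 = N6 NAND N2 = true NAND true = false
N11 = N8 OR N3 = false OR true = true
N12 = N11 NOR N8 = true NOR false = false
N13 = N11 XOR N1 = true XOR true = false
N14 = N8 XOR N9 = false XOR false = false

N6 = true, N12 = false, N13 = false, N14 = false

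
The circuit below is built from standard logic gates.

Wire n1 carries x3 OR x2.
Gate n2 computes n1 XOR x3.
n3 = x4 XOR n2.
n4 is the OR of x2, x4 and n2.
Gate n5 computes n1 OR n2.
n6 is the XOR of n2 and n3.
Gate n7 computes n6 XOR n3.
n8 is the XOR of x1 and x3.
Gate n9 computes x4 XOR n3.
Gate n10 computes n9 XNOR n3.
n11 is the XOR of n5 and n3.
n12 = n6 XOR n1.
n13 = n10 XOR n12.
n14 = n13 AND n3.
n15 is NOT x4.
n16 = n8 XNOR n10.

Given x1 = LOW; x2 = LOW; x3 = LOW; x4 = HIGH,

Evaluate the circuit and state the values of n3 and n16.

n3 = HIGH, n16 = HIGH

n1 = x3 OR x2 = LOW OR LOW = LOW
n2 = n1 XOR x3 = LOW XOR LOW = LOW
n3 = x4 XOR n2 = HIGH XOR LOW = HIGH
n8 = x1 XOR x3 = LOW XOR LOW = LOW
n9 = x4 XOR n3 = HIGH XOR HIGH = LOW
n10 = n9 XNOR n3 = LOW XNOR HIGH = LOW
n16 = n8 XNOR n10 = LOW XNOR LOW = HIGH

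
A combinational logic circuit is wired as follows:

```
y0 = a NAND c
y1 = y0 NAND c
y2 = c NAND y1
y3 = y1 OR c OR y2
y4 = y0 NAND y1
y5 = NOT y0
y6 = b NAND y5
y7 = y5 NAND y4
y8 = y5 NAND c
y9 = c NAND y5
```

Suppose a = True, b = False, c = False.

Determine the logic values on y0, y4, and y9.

y0 = a NAND c = True NAND False = True
y1 = y0 NAND c = True NAND False = True
y4 = y0 NAND y1 = True NAND True = False
y5 = NOT y0 = NOT True = False
y9 = c NAND y5 = False NAND False = True

y0 = True, y4 = False, y9 = True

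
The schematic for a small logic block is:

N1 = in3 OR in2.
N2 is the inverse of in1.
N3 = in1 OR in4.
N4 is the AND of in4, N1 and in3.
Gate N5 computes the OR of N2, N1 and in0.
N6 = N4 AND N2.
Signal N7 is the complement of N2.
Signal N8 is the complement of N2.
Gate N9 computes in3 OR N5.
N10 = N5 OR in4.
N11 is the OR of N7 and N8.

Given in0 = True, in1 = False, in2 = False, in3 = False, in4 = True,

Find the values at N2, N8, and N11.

N2 = True; N8 = False; N11 = False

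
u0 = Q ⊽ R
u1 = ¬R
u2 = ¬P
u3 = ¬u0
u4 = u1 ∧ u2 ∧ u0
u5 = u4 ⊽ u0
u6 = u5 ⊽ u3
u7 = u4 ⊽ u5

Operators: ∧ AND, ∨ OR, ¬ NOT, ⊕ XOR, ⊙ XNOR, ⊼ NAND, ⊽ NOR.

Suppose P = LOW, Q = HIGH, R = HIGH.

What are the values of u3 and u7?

u0 = Q NOR R = HIGH NOR HIGH = LOW
u1 = NOT R = NOT HIGH = LOW
u2 = NOT P = NOT LOW = HIGH
u3 = NOT u0 = NOT LOW = HIGH
u4 = u1 AND u2 AND u0 = LOW AND HIGH AND LOW = LOW
u5 = u4 NOR u0 = LOW NOR LOW = HIGH
u7 = u4 NOR u5 = LOW NOR HIGH = LOW

u3 = HIGH; u7 = LOW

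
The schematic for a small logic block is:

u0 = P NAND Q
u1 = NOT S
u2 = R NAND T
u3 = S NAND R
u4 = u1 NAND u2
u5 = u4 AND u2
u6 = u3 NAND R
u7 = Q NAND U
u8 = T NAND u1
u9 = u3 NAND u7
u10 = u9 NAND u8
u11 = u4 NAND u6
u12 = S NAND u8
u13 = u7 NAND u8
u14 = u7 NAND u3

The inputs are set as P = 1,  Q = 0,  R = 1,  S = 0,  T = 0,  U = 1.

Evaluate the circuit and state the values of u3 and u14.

u3 = 1; u14 = 0

u3 = S NAND R = 0 NAND 1 = 1
u7 = Q NAND U = 0 NAND 1 = 1
u14 = u7 NAND u3 = 1 NAND 1 = 0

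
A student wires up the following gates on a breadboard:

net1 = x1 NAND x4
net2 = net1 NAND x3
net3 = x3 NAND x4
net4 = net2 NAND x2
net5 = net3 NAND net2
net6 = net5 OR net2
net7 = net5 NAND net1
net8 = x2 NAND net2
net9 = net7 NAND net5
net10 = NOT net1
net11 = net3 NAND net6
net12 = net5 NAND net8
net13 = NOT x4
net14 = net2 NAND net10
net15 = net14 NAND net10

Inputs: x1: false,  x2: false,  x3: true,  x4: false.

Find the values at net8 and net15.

net1 = x1 NAND x4 = false NAND false = true
net2 = net1 NAND x3 = true NAND true = false
net8 = x2 NAND net2 = false NAND false = true
net10 = NOT net1 = NOT true = false
net14 = net2 NAND net10 = false NAND false = true
net15 = net14 NAND net10 = true NAND false = true

net8 = true; net15 = true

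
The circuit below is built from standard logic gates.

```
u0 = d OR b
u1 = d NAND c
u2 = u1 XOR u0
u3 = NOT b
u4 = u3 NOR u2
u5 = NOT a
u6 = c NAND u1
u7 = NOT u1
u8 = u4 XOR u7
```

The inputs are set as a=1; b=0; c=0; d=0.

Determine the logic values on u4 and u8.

u4 = 0  u8 = 0

u0 = d OR b = 0 OR 0 = 0
u1 = d NAND c = 0 NAND 0 = 1
u2 = u1 XOR u0 = 1 XOR 0 = 1
u3 = NOT b = NOT 0 = 1
u4 = u3 NOR u2 = 1 NOR 1 = 0
u7 = NOT u1 = NOT 1 = 0
u8 = u4 XOR u7 = 0 XOR 0 = 0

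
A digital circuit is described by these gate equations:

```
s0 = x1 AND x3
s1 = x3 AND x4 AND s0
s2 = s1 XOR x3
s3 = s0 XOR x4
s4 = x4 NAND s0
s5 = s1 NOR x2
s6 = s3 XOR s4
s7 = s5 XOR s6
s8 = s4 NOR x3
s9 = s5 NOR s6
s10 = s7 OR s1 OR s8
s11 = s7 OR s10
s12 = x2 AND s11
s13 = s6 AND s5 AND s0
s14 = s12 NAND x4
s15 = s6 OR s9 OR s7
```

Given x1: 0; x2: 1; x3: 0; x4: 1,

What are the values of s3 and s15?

s3 = 1, s15 = 1

s0 = x1 AND x3 = 0 AND 0 = 0
s1 = x3 AND x4 AND s0 = 0 AND 1 AND 0 = 0
s3 = s0 XOR x4 = 0 XOR 1 = 1
s4 = x4 NAND s0 = 1 NAND 0 = 1
s5 = s1 NOR x2 = 0 NOR 1 = 0
s6 = s3 XOR s4 = 1 XOR 1 = 0
s7 = s5 XOR s6 = 0 XOR 0 = 0
s9 = s5 NOR s6 = 0 NOR 0 = 1
s15 = s6 OR s9 OR s7 = 0 OR 1 OR 0 = 1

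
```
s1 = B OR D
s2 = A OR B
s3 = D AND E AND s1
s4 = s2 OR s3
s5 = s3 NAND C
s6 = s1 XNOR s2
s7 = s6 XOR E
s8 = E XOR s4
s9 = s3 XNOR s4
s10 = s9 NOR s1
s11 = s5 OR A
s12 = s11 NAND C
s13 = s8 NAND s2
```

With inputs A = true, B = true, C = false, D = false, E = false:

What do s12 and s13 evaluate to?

s12 = true, s13 = false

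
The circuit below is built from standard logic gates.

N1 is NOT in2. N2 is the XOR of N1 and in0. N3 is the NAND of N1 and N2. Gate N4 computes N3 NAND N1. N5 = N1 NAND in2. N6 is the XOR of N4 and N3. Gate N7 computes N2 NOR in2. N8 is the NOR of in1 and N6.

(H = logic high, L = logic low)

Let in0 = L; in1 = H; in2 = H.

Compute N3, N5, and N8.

N1 = NOT in2 = NOT H = L
N2 = N1 XOR in0 = L XOR L = L
N3 = N1 NAND N2 = L NAND L = H
N4 = N3 NAND N1 = H NAND L = H
N5 = N1 NAND in2 = L NAND H = H
N6 = N4 XOR N3 = H XOR H = L
N8 = in1 NOR N6 = H NOR L = L

N3 = H; N5 = H; N8 = L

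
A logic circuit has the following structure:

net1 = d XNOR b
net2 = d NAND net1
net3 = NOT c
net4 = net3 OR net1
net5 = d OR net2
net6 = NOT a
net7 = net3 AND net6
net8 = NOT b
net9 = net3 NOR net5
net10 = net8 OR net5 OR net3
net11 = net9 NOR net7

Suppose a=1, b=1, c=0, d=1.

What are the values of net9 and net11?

net9 = 0; net11 = 1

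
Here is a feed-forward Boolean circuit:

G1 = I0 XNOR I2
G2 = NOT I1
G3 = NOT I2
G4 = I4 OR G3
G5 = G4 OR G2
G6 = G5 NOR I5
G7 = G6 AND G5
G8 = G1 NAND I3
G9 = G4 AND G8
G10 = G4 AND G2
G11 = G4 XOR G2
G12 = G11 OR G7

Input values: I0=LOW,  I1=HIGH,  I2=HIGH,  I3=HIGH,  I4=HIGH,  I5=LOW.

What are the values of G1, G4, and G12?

G1 = LOW, G4 = HIGH, G12 = HIGH

G1 = I0 XNOR I2 = LOW XNOR HIGH = LOW
G2 = NOT I1 = NOT HIGH = LOW
G3 = NOT I2 = NOT HIGH = LOW
G4 = I4 OR G3 = HIGH OR LOW = HIGH
G5 = G4 OR G2 = HIGH OR LOW = HIGH
G6 = G5 NOR I5 = HIGH NOR LOW = LOW
G7 = G6 AND G5 = LOW AND HIGH = LOW
G11 = G4 XOR G2 = HIGH XOR LOW = HIGH
G12 = G11 OR G7 = HIGH OR LOW = HIGH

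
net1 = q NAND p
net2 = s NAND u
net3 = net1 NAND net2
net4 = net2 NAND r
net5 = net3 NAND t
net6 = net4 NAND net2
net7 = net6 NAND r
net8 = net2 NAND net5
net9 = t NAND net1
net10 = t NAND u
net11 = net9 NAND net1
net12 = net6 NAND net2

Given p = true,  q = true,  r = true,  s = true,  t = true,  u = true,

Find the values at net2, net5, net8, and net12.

net1 = q NAND p = true NAND true = false
net2 = s NAND u = true NAND true = false
net3 = net1 NAND net2 = false NAND false = true
net4 = net2 NAND r = false NAND true = true
net5 = net3 NAND t = true NAND true = false
net6 = net4 NAND net2 = true NAND false = true
net8 = net2 NAND net5 = false NAND false = true
net12 = net6 NAND net2 = true NAND false = true

net2 = false, net5 = false, net8 = true, net12 = true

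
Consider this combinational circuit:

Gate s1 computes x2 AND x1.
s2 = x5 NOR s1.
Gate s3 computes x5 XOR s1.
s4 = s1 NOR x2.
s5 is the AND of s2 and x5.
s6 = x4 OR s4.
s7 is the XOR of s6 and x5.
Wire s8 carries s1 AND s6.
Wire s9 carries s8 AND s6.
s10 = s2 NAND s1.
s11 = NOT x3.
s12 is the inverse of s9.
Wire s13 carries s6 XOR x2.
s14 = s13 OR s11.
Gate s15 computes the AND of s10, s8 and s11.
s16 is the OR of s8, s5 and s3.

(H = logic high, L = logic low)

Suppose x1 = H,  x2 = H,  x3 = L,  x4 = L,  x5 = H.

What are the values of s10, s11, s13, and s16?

s10 = H, s11 = H, s13 = H, s16 = L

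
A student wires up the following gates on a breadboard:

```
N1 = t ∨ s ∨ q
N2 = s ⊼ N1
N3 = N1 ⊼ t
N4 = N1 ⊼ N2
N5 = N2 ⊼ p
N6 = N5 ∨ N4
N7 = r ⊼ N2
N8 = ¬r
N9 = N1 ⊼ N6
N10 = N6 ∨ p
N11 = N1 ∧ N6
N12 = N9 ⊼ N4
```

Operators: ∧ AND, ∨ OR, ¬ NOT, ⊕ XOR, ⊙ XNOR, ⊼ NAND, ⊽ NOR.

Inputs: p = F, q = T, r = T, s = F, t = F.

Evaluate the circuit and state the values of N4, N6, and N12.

N4 = F, N6 = T, N12 = T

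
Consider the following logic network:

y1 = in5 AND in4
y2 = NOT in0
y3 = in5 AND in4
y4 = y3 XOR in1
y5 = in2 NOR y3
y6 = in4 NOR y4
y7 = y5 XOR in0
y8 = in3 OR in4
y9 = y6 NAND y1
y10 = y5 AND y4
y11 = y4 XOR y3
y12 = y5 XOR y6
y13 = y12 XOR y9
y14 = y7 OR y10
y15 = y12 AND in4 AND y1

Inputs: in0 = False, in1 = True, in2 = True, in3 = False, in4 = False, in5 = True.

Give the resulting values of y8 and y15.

y8 = False, y15 = False

y1 = in5 AND in4 = True AND False = False
y3 = in5 AND in4 = True AND False = False
y4 = y3 XOR in1 = False XOR True = True
y5 = in2 NOR y3 = True NOR False = False
y6 = in4 NOR y4 = False NOR True = False
y8 = in3 OR in4 = False OR False = False
y12 = y5 XOR y6 = False XOR False = False
y15 = y12 AND in4 AND y1 = False AND False AND False = False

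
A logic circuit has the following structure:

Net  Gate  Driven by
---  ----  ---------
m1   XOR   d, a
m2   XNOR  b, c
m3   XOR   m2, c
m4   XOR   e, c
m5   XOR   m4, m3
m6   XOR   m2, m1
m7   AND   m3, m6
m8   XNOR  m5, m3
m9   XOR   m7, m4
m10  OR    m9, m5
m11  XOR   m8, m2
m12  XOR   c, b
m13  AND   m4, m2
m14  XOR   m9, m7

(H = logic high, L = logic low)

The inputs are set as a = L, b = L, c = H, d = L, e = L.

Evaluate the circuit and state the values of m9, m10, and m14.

m1 = d XOR a = L XOR L = L
m2 = b XNOR c = L XNOR H = L
m3 = m2 XOR c = L XOR H = H
m4 = e XOR c = L XOR H = H
m5 = m4 XOR m3 = H XOR H = L
m6 = m2 XOR m1 = L XOR L = L
m7 = m3 AND m6 = H AND L = L
m9 = m7 XOR m4 = L XOR H = H
m10 = m9 OR m5 = H OR L = H
m14 = m9 XOR m7 = H XOR L = H

m9 = H, m10 = H, m14 = H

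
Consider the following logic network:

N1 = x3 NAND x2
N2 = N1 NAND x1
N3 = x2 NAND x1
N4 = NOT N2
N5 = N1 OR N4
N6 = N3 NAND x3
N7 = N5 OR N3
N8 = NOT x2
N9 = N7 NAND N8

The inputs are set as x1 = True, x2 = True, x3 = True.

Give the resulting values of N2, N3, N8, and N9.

N2 = True; N3 = False; N8 = False; N9 = True

N1 = x3 NAND x2 = True NAND True = False
N2 = N1 NAND x1 = False NAND True = True
N3 = x2 NAND x1 = True NAND True = False
N4 = NOT N2 = NOT True = False
N5 = N1 OR N4 = False OR False = False
N7 = N5 OR N3 = False OR False = False
N8 = NOT x2 = NOT True = False
N9 = N7 NAND N8 = False NAND False = True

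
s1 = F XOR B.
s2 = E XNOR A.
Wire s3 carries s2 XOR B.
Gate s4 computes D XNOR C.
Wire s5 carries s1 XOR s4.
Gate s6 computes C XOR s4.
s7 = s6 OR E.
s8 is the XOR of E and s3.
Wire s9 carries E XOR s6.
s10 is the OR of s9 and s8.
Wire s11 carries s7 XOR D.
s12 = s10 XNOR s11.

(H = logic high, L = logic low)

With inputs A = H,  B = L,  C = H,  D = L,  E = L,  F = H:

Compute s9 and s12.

s9 = H  s12 = H

s2 = E XNOR A = L XNOR H = L
s3 = s2 XOR B = L XOR L = L
s4 = D XNOR C = L XNOR H = L
s6 = C XOR s4 = H XOR L = H
s7 = s6 OR E = H OR L = H
s8 = E XOR s3 = L XOR L = L
s9 = E XOR s6 = L XOR H = H
s10 = s9 OR s8 = H OR L = H
s11 = s7 XOR D = H XOR L = H
s12 = s10 XNOR s11 = H XNOR H = H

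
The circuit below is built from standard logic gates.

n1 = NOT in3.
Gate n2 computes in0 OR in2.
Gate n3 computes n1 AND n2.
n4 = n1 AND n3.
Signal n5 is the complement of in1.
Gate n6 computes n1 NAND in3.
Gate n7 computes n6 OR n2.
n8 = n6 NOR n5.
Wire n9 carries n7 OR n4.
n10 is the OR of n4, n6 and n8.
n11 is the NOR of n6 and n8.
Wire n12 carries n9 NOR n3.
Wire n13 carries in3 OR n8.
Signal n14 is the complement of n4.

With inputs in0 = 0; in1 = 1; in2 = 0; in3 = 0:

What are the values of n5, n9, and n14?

n1 = NOT in3 = NOT 0 = 1
n2 = in0 OR in2 = 0 OR 0 = 0
n3 = n1 AND n2 = 1 AND 0 = 0
n4 = n1 AND n3 = 1 AND 0 = 0
n5 = NOT in1 = NOT 1 = 0
n6 = n1 NAND in3 = 1 NAND 0 = 1
n7 = n6 OR n2 = 1 OR 0 = 1
n9 = n7 OR n4 = 1 OR 0 = 1
n14 = NOT n4 = NOT 0 = 1

n5 = 0  n9 = 1  n14 = 1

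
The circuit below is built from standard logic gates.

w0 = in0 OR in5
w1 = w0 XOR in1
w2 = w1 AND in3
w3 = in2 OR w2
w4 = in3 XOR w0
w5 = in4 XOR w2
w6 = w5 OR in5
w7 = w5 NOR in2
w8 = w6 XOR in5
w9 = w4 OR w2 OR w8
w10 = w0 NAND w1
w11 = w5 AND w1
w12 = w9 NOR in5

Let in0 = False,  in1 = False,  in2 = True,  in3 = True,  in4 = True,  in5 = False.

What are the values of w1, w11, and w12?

w0 = in0 OR in5 = False OR False = False
w1 = w0 XOR in1 = False XOR False = False
w2 = w1 AND in3 = False AND True = False
w4 = in3 XOR w0 = True XOR False = True
w5 = in4 XOR w2 = True XOR False = True
w6 = w5 OR in5 = True OR False = True
w8 = w6 XOR in5 = True XOR False = True
w9 = w4 OR w2 OR w8 = True OR False OR True = True
w11 = w5 AND w1 = True AND False = False
w12 = w9 NOR in5 = True NOR False = False

w1 = False; w11 = False; w12 = False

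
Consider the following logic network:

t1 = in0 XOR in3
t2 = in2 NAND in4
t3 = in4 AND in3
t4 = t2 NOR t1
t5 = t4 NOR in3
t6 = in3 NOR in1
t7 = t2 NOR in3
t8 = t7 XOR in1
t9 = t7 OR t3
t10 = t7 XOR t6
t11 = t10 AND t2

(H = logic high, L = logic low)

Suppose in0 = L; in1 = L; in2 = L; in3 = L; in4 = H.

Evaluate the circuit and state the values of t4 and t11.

t1 = in0 XOR in3 = L XOR L = L
t2 = in2 NAND in4 = L NAND H = H
t4 = t2 NOR t1 = H NOR L = L
t6 = in3 NOR in1 = L NOR L = H
t7 = t2 NOR in3 = H NOR L = L
t10 = t7 XOR t6 = L XOR H = H
t11 = t10 AND t2 = H AND H = H

t4 = L; t11 = H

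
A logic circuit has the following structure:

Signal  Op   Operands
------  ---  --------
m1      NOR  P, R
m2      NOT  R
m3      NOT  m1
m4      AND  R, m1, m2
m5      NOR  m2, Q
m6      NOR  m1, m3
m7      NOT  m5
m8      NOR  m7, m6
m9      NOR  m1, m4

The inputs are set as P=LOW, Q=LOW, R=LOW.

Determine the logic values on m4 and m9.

m4 = LOW; m9 = LOW

m1 = P NOR R = LOW NOR LOW = HIGH
m2 = NOT R = NOT LOW = HIGH
m4 = R AND m1 AND m2 = LOW AND HIGH AND HIGH = LOW
m9 = m1 NOR m4 = HIGH NOR LOW = LOW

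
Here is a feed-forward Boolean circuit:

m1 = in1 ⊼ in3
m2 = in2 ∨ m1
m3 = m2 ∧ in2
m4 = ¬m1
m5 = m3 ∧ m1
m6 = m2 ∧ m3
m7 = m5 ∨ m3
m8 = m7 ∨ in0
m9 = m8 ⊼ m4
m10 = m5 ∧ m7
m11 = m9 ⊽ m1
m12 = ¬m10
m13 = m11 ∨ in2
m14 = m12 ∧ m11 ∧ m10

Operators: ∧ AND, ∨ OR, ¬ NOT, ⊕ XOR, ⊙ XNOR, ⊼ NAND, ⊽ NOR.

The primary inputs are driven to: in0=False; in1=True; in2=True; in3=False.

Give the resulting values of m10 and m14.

m10 = True, m14 = False

m1 = in1 NAND in3 = True NAND False = True
m2 = in2 OR m1 = True OR True = True
m3 = m2 AND in2 = True AND True = True
m4 = NOT m1 = NOT True = False
m5 = m3 AND m1 = True AND True = True
m7 = m5 OR m3 = True OR True = True
m8 = m7 OR in0 = True OR False = True
m9 = m8 NAND m4 = True NAND False = True
m10 = m5 AND m7 = True AND True = True
m11 = m9 NOR m1 = True NOR True = False
m12 = NOT m10 = NOT True = False
m14 = m12 AND m11 AND m10 = False AND False AND True = False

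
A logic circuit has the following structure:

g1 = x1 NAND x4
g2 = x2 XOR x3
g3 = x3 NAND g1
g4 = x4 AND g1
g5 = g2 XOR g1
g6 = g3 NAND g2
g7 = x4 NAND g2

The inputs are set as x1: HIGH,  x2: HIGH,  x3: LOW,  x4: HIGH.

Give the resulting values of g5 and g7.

g1 = x1 NAND x4 = HIGH NAND HIGH = LOW
g2 = x2 XOR x3 = HIGH XOR LOW = HIGH
g5 = g2 XOR g1 = HIGH XOR LOW = HIGH
g7 = x4 NAND g2 = HIGH NAND HIGH = LOW

g5 = HIGH; g7 = LOW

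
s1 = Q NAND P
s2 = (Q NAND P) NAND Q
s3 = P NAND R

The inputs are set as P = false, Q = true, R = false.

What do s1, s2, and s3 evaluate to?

s1 = true, s2 = false, s3 = true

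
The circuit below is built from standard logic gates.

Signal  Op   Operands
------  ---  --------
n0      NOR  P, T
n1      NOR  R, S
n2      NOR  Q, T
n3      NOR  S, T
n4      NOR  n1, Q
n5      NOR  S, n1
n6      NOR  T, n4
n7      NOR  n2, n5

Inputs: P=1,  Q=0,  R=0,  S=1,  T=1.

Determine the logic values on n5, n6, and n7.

n5 = 0, n6 = 0, n7 = 1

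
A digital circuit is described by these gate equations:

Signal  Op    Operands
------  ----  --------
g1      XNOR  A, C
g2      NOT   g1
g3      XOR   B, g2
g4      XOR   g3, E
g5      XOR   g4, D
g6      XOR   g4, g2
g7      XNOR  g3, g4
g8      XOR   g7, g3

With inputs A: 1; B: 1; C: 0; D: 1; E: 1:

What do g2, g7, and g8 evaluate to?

g2 = 1  g7 = 0  g8 = 0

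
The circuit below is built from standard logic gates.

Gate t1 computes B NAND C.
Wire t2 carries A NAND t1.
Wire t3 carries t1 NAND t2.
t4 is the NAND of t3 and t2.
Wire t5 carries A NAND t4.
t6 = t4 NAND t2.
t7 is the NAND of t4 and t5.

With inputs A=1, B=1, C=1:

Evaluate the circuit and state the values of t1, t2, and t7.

t1 = B NAND C = 1 NAND 1 = 0
t2 = A NAND t1 = 1 NAND 0 = 1
t3 = t1 NAND t2 = 0 NAND 1 = 1
t4 = t3 NAND t2 = 1 NAND 1 = 0
t5 = A NAND t4 = 1 NAND 0 = 1
t7 = t4 NAND t5 = 0 NAND 1 = 1

t1 = 0, t2 = 1, t7 = 1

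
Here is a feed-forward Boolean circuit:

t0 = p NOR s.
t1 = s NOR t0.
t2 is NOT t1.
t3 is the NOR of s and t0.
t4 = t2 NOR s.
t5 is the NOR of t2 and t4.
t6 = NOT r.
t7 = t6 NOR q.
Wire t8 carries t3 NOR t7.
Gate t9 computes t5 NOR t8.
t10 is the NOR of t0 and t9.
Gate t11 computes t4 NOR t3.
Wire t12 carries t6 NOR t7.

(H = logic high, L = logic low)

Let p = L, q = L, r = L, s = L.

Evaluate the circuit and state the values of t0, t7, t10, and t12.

t0 = p NOR s = L NOR L = H
t1 = s NOR t0 = L NOR H = L
t2 = NOT t1 = NOT L = H
t3 = s NOR t0 = L NOR H = L
t4 = t2 NOR s = H NOR L = L
t5 = t2 NOR t4 = H NOR L = L
t6 = NOT r = NOT L = H
t7 = t6 NOR q = H NOR L = L
t8 = t3 NOR t7 = L NOR L = H
t9 = t5 NOR t8 = L NOR H = L
t10 = t0 NOR t9 = H NOR L = L
t12 = t6 NOR t7 = H NOR L = L

t0 = H, t7 = L, t10 = L, t12 = L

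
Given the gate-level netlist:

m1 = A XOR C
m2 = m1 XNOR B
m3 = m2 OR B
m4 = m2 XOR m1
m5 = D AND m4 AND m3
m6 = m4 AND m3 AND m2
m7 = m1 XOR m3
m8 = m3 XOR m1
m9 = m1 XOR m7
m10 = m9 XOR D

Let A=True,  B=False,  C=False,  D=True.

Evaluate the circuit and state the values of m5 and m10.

m1 = A XOR C = True XOR False = True
m2 = m1 XNOR B = True XNOR False = False
m3 = m2 OR B = False OR False = False
m4 = m2 XOR m1 = False XOR True = True
m5 = D AND m4 AND m3 = True AND True AND False = False
m7 = m1 XOR m3 = True XOR False = True
m9 = m1 XOR m7 = True XOR True = False
m10 = m9 XOR D = False XOR True = True

m5 = False, m10 = True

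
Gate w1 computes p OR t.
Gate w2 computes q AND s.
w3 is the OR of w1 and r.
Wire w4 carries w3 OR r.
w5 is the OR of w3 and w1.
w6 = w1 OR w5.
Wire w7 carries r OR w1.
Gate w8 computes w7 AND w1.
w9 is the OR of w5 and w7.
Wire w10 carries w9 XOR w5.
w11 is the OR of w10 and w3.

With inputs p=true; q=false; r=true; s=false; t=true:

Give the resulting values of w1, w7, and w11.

w1 = p OR t = true OR true = true
w3 = w1 OR r = true OR true = true
w5 = w3 OR w1 = true OR true = true
w7 = r OR w1 = true OR true = true
w9 = w5 OR w7 = true OR true = true
w10 = w9 XOR w5 = true XOR true = false
w11 = w10 OR w3 = false OR true = true

w1 = true, w7 = true, w11 = true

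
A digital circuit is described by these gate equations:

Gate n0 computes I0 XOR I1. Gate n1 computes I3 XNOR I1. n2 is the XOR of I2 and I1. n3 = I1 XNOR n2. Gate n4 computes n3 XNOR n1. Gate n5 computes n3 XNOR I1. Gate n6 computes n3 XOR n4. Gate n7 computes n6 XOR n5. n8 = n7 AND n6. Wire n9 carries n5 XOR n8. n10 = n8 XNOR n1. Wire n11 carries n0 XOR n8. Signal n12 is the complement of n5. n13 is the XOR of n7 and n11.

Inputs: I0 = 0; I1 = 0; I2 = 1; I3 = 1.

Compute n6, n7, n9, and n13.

n6 = 1, n7 = 0, n9 = 1, n13 = 0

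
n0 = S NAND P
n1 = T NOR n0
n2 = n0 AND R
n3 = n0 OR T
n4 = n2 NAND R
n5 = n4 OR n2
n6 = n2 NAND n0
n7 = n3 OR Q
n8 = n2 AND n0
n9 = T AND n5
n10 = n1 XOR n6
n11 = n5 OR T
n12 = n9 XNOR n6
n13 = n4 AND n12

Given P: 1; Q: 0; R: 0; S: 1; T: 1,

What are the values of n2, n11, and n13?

n2 = 0; n11 = 1; n13 = 1

n0 = S NAND P = 1 NAND 1 = 0
n2 = n0 AND R = 0 AND 0 = 0
n4 = n2 NAND R = 0 NAND 0 = 1
n5 = n4 OR n2 = 1 OR 0 = 1
n6 = n2 NAND n0 = 0 NAND 0 = 1
n9 = T AND n5 = 1 AND 1 = 1
n11 = n5 OR T = 1 OR 1 = 1
n12 = n9 XNOR n6 = 1 XNOR 1 = 1
n13 = n4 AND n12 = 1 AND 1 = 1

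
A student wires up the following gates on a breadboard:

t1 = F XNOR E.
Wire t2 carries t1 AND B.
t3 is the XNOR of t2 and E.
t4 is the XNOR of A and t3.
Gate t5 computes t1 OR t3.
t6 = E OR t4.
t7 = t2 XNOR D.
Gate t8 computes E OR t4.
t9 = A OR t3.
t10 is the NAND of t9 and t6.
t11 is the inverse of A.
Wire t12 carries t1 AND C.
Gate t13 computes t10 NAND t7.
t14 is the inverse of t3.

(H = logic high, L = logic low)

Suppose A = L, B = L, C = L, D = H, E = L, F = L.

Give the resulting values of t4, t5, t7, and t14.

t1 = F XNOR E = L XNOR L = H
t2 = t1 AND B = H AND L = L
t3 = t2 XNOR E = L XNOR L = H
t4 = A XNOR t3 = L XNOR H = L
t5 = t1 OR t3 = H OR H = H
t7 = t2 XNOR D = L XNOR H = L
t14 = NOT t3 = NOT H = L

t4 = L, t5 = H, t7 = L, t14 = L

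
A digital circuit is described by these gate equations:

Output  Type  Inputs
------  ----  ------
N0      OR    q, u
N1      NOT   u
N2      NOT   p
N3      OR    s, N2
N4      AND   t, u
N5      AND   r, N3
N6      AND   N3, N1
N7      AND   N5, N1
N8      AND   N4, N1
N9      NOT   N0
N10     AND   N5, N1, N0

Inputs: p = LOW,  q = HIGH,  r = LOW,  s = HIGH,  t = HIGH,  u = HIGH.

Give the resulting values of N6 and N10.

N0 = q OR u = HIGH OR HIGH = HIGH
N1 = NOT u = NOT HIGH = LOW
N2 = NOT p = NOT LOW = HIGH
N3 = s OR N2 = HIGH OR HIGH = HIGH
N5 = r AND N3 = LOW AND HIGH = LOW
N6 = N3 AND N1 = HIGH AND LOW = LOW
N10 = N5 AND N1 AND N0 = LOW AND LOW AND HIGH = LOW

N6 = LOW  N10 = LOW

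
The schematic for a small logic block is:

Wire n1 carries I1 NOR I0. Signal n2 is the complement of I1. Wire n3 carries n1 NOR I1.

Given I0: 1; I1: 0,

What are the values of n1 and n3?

n1 = 0; n3 = 1

n1 = I1 NOR I0 = 0 NOR 1 = 0
n3 = n1 NOR I1 = 0 NOR 0 = 1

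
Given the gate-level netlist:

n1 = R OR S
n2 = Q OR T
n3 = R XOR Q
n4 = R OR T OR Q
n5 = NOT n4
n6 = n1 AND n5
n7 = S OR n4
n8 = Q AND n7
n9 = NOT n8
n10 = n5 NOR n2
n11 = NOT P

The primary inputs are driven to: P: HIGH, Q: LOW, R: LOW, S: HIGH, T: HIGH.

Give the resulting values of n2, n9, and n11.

n2 = Q OR T = LOW OR HIGH = HIGH
n4 = R OR T OR Q = LOW OR HIGH OR LOW = HIGH
n7 = S OR n4 = HIGH OR HIGH = HIGH
n8 = Q AND n7 = LOW AND HIGH = LOW
n9 = NOT n8 = NOT LOW = HIGH
n11 = NOT P = NOT HIGH = LOW

n2 = HIGH; n9 = HIGH; n11 = LOW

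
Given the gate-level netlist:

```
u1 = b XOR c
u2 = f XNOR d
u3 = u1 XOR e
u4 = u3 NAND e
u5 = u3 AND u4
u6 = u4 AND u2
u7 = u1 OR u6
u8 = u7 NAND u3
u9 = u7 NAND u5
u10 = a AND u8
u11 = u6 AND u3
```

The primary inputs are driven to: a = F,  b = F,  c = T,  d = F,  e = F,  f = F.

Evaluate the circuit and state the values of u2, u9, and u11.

u1 = b XOR c = F XOR T = T
u2 = f XNOR d = F XNOR F = T
u3 = u1 XOR e = T XOR F = T
u4 = u3 NAND e = T NAND F = T
u5 = u3 AND u4 = T AND T = T
u6 = u4 AND u2 = T AND T = T
u7 = u1 OR u6 = T OR T = T
u9 = u7 NAND u5 = T NAND T = F
u11 = u6 AND u3 = T AND T = T

u2 = T, u9 = F, u11 = T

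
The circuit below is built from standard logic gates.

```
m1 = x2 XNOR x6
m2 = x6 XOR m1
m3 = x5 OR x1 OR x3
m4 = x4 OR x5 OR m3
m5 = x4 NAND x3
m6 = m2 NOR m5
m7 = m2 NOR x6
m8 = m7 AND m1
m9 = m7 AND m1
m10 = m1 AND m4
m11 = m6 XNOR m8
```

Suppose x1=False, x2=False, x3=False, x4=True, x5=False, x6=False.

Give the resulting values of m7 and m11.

m7 = False; m11 = True

m1 = x2 XNOR x6 = False XNOR False = True
m2 = x6 XOR m1 = False XOR True = True
m5 = x4 NAND x3 = True NAND False = True
m6 = m2 NOR m5 = True NOR True = False
m7 = m2 NOR x6 = True NOR False = False
m8 = m7 AND m1 = False AND True = False
m11 = m6 XNOR m8 = False XNOR False = True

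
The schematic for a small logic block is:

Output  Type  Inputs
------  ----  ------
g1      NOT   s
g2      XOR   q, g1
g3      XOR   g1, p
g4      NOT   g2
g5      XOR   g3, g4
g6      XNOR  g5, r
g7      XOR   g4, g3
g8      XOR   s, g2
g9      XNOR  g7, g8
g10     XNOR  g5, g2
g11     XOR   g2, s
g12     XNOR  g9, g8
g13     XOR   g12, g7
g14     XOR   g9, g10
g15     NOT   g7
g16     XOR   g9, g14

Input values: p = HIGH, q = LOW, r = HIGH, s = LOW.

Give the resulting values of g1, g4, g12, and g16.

g1 = HIGH, g4 = LOW, g12 = LOW, g16 = LOW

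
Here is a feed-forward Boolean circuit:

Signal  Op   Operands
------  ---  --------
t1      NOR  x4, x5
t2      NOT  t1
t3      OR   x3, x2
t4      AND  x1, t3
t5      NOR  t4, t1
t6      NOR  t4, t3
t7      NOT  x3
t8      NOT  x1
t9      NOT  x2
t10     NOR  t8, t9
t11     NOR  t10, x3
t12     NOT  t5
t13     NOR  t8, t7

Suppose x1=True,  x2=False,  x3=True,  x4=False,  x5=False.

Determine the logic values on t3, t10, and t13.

t3 = True; t10 = False; t13 = True

t3 = x3 OR x2 = True OR False = True
t7 = NOT x3 = NOT True = False
t8 = NOT x1 = NOT True = False
t9 = NOT x2 = NOT False = True
t10 = t8 NOR t9 = False NOR True = False
t13 = t8 NOR t7 = False NOR False = True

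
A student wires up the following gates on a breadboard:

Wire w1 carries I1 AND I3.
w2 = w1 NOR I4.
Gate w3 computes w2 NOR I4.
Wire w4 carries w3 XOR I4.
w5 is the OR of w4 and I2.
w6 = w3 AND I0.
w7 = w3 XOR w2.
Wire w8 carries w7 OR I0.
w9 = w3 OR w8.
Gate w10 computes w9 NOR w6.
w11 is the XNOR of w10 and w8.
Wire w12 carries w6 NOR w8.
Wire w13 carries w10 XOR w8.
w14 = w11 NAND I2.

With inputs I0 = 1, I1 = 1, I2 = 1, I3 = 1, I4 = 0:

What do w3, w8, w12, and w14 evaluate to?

w1 = I1 AND I3 = 1 AND 1 = 1
w2 = w1 NOR I4 = 1 NOR 0 = 0
w3 = w2 NOR I4 = 0 NOR 0 = 1
w6 = w3 AND I0 = 1 AND 1 = 1
w7 = w3 XOR w2 = 1 XOR 0 = 1
w8 = w7 OR I0 = 1 OR 1 = 1
w9 = w3 OR w8 = 1 OR 1 = 1
w10 = w9 NOR w6 = 1 NOR 1 = 0
w11 = w10 XNOR w8 = 0 XNOR 1 = 0
w12 = w6 NOR w8 = 1 NOR 1 = 0
w14 = w11 NAND I2 = 0 NAND 1 = 1

w3 = 1  w8 = 1  w12 = 0  w14 = 1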